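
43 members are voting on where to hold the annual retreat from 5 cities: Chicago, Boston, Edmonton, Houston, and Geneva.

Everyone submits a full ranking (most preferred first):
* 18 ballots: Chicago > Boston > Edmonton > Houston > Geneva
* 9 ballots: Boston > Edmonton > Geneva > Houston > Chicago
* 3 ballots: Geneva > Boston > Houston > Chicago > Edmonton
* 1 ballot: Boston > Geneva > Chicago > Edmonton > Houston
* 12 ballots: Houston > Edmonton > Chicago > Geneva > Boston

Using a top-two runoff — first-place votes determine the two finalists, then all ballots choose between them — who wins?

Round 1 first-place votes: Chicago 18, Boston 10, Edmonton 0, Houston 12, Geneva 3. Chicago and Houston advance.
Runoff: Chicago is ranked above Houston on 19 ballots, Houston above Chicago on 24.

Houston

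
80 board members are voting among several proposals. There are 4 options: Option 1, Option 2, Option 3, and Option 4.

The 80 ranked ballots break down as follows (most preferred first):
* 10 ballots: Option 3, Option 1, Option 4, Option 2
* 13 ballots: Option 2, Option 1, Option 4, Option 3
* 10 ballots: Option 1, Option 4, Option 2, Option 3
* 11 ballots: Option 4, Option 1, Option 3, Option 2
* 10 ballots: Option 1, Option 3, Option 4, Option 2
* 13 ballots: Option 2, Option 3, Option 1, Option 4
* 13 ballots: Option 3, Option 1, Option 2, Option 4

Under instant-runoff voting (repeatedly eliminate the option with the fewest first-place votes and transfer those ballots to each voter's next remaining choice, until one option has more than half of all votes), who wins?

Option 1

Round 1: Option 1 20, Option 2 26, Option 3 23, Option 4 11. Option 4 eliminated.
Round 2: Option 1 31, Option 2 26, Option 3 23. Option 3 eliminated.
Round 3: Option 1 54, Option 2 26. Option 1 has a majority (≥41).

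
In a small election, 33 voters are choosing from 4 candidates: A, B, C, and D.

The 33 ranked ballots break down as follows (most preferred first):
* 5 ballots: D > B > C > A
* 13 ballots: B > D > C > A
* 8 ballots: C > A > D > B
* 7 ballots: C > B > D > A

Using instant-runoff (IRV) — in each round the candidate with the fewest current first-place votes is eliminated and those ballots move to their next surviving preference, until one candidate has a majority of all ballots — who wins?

B

Round 1: A 0, B 13, C 15, D 5. A eliminated.
Round 2: B 13, C 15, D 5. D eliminated.
Round 3: B 18, C 15. B has a majority (≥17).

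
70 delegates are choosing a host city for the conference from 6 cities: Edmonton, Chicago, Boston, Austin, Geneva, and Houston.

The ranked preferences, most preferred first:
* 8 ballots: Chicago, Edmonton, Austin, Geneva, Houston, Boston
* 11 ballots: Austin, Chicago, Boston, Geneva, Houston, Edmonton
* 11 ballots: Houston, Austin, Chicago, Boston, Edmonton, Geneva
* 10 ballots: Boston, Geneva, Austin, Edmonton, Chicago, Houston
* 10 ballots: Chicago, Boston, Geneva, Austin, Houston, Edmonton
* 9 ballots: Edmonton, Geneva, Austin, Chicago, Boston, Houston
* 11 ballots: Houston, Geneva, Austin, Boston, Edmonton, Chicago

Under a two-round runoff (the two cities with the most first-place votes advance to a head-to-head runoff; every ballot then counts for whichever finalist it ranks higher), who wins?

Chicago

Round 1 first-place votes: Edmonton 9, Chicago 18, Boston 10, Austin 11, Geneva 0, Houston 22. Houston and Chicago advance.
Runoff: Houston is ranked above Chicago on 22 ballots, Chicago above Houston on 48.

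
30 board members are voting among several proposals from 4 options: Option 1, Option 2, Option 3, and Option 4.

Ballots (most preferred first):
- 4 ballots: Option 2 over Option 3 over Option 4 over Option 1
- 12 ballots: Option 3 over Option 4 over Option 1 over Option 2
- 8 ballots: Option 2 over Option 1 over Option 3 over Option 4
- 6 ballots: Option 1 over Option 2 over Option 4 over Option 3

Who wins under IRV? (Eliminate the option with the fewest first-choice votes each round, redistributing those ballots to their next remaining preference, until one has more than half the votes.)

Round 1: Option 1 6, Option 2 12, Option 3 12, Option 4 0. Option 4 eliminated.
Round 2: Option 1 6, Option 2 12, Option 3 12. Option 1 eliminated.
Round 3: Option 2 18, Option 3 12. Option 2 has a majority (≥16).

Option 2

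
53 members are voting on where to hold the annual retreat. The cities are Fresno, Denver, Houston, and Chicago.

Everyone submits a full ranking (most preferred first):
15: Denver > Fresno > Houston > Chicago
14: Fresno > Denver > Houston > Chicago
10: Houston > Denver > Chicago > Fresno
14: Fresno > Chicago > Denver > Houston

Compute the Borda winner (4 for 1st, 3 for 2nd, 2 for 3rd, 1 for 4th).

Fresno

Fresno: 15×3 + 14×4 + 10×1 + 14×4 = 167
Denver: 15×4 + 14×3 + 10×3 + 14×2 = 160
Houston: 15×2 + 14×2 + 10×4 + 14×1 = 112
Chicago: 15×1 + 14×1 + 10×2 + 14×3 = 91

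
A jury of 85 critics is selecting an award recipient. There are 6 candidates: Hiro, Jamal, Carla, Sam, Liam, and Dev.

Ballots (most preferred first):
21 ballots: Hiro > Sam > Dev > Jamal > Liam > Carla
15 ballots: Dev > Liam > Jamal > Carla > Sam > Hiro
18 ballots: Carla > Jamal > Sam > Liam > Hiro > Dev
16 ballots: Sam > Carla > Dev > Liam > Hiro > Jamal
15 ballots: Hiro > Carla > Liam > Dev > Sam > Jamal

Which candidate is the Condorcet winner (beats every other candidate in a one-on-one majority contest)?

Carla

Carla vs Hiro: 49–36
Carla vs Jamal: 49–36
Carla vs Sam: 48–37
Carla vs Liam: 49–36
Carla vs Dev: 49–36
Carla beats every other candidate.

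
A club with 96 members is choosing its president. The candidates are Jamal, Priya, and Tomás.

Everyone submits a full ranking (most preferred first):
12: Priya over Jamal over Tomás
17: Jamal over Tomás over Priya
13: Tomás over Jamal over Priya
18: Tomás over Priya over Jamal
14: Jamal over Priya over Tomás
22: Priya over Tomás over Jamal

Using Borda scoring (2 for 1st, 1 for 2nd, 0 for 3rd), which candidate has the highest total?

Jamal: 12×1 + 17×2 + 13×1 + 18×0 + 14×2 + 22×0 = 87
Priya: 12×2 + 17×0 + 13×0 + 18×1 + 14×1 + 22×2 = 100
Tomás: 12×0 + 17×1 + 13×2 + 18×2 + 14×0 + 22×1 = 101

Tomás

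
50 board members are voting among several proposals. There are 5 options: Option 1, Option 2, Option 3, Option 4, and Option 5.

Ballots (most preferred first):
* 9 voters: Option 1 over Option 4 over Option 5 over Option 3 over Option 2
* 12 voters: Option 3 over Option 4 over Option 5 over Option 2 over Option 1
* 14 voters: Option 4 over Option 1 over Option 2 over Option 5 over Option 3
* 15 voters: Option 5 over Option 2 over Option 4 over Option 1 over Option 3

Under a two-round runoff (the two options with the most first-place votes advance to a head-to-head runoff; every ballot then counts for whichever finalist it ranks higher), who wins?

Option 4

Round 1 first-place votes: Option 1 9, Option 2 0, Option 3 12, Option 4 14, Option 5 15. Option 5 and Option 4 advance.
Runoff: Option 5 is ranked above Option 4 on 15 ballots, Option 4 above Option 5 on 35.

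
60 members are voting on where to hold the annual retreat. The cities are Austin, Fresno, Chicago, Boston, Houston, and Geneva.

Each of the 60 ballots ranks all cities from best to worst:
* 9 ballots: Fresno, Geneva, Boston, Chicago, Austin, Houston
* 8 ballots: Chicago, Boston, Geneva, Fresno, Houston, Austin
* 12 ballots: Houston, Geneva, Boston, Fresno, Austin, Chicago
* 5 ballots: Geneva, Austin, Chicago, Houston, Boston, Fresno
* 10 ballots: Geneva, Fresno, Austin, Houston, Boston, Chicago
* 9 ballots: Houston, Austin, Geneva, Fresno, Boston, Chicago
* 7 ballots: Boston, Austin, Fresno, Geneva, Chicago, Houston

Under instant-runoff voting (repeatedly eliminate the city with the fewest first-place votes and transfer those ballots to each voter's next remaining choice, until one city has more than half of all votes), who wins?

Geneva

Round 1: Austin 0, Fresno 9, Chicago 8, Boston 7, Houston 21, Geneva 15. Austin eliminated.
Round 2: Fresno 9, Chicago 8, Boston 7, Houston 21, Geneva 15. Boston eliminated.
Round 3: Fresno 16, Chicago 8, Houston 21, Geneva 15. Chicago eliminated.
Round 4: Fresno 16, Houston 21, Geneva 23. Fresno eliminated.
Round 5: Houston 21, Geneva 39. Geneva has a majority (≥31).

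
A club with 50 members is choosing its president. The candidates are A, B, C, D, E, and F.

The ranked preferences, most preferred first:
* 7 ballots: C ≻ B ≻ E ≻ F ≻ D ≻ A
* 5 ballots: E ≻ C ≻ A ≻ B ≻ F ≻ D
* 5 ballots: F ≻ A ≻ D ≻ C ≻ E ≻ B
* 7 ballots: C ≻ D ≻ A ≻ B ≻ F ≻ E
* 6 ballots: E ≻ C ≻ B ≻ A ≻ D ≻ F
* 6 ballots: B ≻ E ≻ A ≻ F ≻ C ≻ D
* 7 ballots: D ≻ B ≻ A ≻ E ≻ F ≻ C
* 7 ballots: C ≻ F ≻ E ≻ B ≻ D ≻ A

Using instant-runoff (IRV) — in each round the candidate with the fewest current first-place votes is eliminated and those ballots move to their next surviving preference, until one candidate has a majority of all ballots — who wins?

C

Round 1: A 0, B 6, C 21, D 7, E 11, F 5. A eliminated.
Round 2: B 6, C 21, D 7, E 11, F 5. F eliminated.
Round 3: B 6, C 21, D 12, E 11. B eliminated.
Round 4: C 21, D 12, E 17. D eliminated.
Round 5: C 26, E 24. C has a majority (≥26).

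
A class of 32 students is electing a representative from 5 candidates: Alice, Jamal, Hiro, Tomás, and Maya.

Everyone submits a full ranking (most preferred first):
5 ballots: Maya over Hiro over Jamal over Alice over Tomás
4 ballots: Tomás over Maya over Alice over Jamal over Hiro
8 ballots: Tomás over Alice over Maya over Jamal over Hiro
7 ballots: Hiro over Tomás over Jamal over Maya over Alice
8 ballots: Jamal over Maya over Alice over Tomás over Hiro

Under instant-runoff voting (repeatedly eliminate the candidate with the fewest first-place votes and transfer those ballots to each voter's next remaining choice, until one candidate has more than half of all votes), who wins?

Round 1: Alice 0, Jamal 8, Hiro 7, Tomás 12, Maya 5. Alice eliminated.
Round 2: Jamal 8, Hiro 7, Tomás 12, Maya 5. Maya eliminated.
Round 3: Jamal 8, Hiro 12, Tomás 12. Jamal eliminated.
Round 4: Hiro 12, Tomás 20. Tomás has a majority (≥17).

Tomás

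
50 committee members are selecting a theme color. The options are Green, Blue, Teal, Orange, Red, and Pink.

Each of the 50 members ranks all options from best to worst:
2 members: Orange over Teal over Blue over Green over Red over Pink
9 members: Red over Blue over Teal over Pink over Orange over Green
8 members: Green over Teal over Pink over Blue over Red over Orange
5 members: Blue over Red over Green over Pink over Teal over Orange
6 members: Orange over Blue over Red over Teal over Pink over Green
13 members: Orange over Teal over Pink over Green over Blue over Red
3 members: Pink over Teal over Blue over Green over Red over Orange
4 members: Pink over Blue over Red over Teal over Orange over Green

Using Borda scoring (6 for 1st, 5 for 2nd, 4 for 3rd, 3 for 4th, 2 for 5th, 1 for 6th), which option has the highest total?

Teal

Green: 2×3 + 9×1 + 8×6 + 5×4 + 6×1 + 13×3 + 3×3 + 4×1 = 141
Blue: 2×4 + 9×5 + 8×3 + 5×6 + 6×5 + 13×2 + 3×4 + 4×5 = 195
Teal: 2×5 + 9×4 + 8×5 + 5×2 + 6×3 + 13×5 + 3×5 + 4×3 = 206
Orange: 2×6 + 9×2 + 8×1 + 5×1 + 6×6 + 13×6 + 3×1 + 4×2 = 168
Red: 2×2 + 9×6 + 8×2 + 5×5 + 6×4 + 13×1 + 3×2 + 4×4 = 158
Pink: 2×1 + 9×3 + 8×4 + 5×3 + 6×2 + 13×4 + 3×6 + 4×6 = 182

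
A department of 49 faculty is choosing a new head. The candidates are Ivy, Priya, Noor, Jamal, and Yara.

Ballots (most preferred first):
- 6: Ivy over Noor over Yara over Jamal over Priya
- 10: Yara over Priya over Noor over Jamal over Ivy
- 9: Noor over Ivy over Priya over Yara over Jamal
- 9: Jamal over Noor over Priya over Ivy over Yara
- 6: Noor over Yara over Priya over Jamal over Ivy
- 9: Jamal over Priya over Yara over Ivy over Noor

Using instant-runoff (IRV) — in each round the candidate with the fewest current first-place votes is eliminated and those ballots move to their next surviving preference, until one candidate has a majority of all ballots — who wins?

Noor

Round 1: Ivy 6, Priya 0, Noor 15, Jamal 18, Yara 10. Priya eliminated.
Round 2: Ivy 6, Noor 15, Jamal 18, Yara 10. Ivy eliminated.
Round 3: Noor 21, Jamal 18, Yara 10. Yara eliminated.
Round 4: Noor 31, Jamal 18. Noor has a majority (≥25).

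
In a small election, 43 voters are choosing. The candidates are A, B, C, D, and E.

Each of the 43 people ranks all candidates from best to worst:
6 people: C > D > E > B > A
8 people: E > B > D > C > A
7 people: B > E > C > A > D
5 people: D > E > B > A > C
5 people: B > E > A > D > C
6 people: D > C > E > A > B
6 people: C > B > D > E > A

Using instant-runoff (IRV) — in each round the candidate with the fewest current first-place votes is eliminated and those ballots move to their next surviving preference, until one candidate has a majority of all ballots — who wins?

Round 1: A 0, B 12, C 12, D 11, E 8. A eliminated.
Round 2: B 12, C 12, D 11, E 8. E eliminated.
Round 3: B 20, C 12, D 11. D eliminated.
Round 4: B 25, C 18. B has a majority (≥22).

B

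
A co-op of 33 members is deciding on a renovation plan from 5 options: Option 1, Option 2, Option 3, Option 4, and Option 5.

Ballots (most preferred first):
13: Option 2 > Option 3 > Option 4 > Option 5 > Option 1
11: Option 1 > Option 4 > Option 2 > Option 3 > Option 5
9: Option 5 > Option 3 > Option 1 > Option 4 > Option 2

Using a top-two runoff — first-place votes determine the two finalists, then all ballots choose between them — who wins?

Round 1 first-place votes: Option 1 11, Option 2 13, Option 3 0, Option 4 0, Option 5 9. Option 2 and Option 1 advance.
Runoff: Option 2 is ranked above Option 1 on 13 ballots, Option 1 above Option 2 on 20.

Option 1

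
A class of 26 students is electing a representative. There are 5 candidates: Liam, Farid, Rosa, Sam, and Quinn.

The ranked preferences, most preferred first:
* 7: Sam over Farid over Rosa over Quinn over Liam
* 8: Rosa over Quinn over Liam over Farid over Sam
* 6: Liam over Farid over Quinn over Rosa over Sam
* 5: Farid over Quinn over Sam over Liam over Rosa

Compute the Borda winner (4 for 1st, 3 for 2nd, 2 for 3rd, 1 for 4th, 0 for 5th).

Farid

Liam: 7×0 + 8×2 + 6×4 + 5×1 = 45
Farid: 7×3 + 8×1 + 6×3 + 5×4 = 67
Rosa: 7×2 + 8×4 + 6×1 + 5×0 = 52
Sam: 7×4 + 8×0 + 6×0 + 5×2 = 38
Quinn: 7×1 + 8×3 + 6×2 + 5×3 = 58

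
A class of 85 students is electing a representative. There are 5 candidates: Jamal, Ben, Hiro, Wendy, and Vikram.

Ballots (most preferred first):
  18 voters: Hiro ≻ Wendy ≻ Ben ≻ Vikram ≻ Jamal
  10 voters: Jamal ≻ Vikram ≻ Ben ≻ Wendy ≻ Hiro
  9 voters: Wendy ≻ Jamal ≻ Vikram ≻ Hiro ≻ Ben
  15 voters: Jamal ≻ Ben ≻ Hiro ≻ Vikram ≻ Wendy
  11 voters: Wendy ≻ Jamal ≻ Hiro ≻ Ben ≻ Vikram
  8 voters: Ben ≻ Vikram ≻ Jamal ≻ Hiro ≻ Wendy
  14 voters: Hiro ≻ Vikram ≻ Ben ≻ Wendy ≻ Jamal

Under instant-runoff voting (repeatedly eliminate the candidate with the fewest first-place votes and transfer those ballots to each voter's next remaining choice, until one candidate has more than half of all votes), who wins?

Jamal

Round 1: Jamal 25, Ben 8, Hiro 32, Wendy 20, Vikram 0. Vikram eliminated.
Round 2: Jamal 25, Ben 8, Hiro 32, Wendy 20. Ben eliminated.
Round 3: Jamal 33, Hiro 32, Wendy 20. Wendy eliminated.
Round 4: Jamal 53, Hiro 32. Jamal has a majority (≥43).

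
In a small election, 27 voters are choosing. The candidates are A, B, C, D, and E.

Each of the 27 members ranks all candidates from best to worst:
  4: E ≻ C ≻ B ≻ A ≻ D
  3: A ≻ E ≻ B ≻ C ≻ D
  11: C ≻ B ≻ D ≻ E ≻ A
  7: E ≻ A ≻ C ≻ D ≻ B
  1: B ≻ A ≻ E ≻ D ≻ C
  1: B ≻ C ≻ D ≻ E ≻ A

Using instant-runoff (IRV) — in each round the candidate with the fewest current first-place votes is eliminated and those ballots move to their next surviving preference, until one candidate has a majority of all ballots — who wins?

Round 1: A 3, B 2, C 11, D 0, E 11. D eliminated.
Round 2: A 3, B 2, C 11, E 11. B eliminated.
Round 3: A 4, C 12, E 11. A eliminated.
Round 4: C 12, E 15. E has a majority (≥14).

E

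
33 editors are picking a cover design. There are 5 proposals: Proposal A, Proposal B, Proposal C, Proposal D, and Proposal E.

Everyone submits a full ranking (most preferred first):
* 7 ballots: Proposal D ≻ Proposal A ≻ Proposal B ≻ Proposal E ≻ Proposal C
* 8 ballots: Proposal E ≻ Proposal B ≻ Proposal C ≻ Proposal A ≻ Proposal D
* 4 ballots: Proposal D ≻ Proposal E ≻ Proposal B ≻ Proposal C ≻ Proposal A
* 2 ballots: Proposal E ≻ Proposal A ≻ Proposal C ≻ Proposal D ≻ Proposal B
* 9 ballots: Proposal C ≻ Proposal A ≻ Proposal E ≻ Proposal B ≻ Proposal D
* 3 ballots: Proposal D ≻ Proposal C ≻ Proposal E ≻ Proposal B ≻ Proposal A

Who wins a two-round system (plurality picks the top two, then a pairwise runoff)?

Round 1 first-place votes: Proposal A 0, Proposal B 0, Proposal C 9, Proposal D 14, Proposal E 10. Proposal D and Proposal E advance.
Runoff: Proposal D is ranked above Proposal E on 14 ballots, Proposal E above Proposal D on 19.

Proposal E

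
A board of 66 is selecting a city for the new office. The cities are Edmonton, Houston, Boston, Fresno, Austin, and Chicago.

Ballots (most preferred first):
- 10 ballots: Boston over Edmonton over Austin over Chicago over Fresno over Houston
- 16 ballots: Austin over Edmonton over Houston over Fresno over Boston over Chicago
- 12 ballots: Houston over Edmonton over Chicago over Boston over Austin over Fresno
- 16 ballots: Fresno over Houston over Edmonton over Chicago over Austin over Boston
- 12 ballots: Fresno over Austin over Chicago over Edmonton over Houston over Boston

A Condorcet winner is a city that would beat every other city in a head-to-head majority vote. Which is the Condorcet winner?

Edmonton vs Houston: 38–28
Edmonton vs Boston: 56–10
Edmonton vs Fresno: 38–28
Edmonton vs Austin: 38–28
Edmonton vs Chicago: 54–12
Edmonton beats every other city.

Edmonton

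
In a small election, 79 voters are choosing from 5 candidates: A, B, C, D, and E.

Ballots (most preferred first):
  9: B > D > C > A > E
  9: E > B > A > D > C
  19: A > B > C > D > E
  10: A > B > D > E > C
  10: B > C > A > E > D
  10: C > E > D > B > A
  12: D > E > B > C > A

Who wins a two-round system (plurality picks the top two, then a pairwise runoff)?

B

Round 1 first-place votes: A 29, B 19, C 10, D 12, E 9. A and B advance.
Runoff: A is ranked above B on 29 ballots, B above A on 50.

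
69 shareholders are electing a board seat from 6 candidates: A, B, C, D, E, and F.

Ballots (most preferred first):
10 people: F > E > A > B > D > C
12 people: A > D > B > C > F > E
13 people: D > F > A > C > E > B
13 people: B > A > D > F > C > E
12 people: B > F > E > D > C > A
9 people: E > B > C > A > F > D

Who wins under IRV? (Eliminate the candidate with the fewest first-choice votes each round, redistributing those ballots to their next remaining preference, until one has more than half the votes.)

A

Round 1: A 12, B 25, C 0, D 13, E 9, F 10. C eliminated.
Round 2: A 12, B 25, D 13, E 9, F 10. E eliminated.
Round 3: A 12, B 34, D 13, F 10. F eliminated.
Round 4: A 22, B 34, D 13. D eliminated.
Round 5: A 35, B 34. A has a majority (≥35).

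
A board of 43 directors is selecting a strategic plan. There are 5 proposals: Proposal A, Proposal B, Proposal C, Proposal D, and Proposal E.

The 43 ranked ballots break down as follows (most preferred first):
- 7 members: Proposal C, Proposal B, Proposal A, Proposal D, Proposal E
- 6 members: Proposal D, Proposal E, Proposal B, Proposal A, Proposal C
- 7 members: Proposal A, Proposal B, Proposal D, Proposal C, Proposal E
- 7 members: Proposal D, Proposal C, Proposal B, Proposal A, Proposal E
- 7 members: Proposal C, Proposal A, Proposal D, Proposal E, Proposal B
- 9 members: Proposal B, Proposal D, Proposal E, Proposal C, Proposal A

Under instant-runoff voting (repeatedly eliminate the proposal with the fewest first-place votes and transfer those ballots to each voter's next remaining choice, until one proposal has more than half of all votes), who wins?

Proposal B

Round 1: Proposal A 7, Proposal B 9, Proposal C 14, Proposal D 13, Proposal E 0. Proposal E eliminated.
Round 2: Proposal A 7, Proposal B 9, Proposal C 14, Proposal D 13. Proposal A eliminated.
Round 3: Proposal B 16, Proposal C 14, Proposal D 13. Proposal D eliminated.
Round 4: Proposal B 22, Proposal C 21. Proposal B has a majority (≥22).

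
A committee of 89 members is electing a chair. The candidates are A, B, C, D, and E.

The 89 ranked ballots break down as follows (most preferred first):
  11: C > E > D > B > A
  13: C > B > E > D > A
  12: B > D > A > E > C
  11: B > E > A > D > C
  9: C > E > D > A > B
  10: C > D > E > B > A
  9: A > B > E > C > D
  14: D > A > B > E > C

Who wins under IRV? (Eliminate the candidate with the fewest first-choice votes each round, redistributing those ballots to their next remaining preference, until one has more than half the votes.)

Round 1: A 9, B 23, C 43, D 14, E 0. E eliminated.
Round 2: A 9, B 23, C 43, D 14. A eliminated.
Round 3: B 32, C 43, D 14. D eliminated.
Round 4: B 46, C 43. B has a majority (≥45).

B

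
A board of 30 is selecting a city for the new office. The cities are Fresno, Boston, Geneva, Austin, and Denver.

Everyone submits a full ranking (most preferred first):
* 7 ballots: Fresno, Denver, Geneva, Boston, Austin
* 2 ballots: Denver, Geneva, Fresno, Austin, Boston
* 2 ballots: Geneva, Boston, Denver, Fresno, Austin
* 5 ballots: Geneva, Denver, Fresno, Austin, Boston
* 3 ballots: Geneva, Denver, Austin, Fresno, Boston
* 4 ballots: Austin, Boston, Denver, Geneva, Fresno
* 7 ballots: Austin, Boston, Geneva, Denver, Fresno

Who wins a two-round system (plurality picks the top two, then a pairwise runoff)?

Geneva

Round 1 first-place votes: Fresno 7, Boston 0, Geneva 10, Austin 11, Denver 2. Austin and Geneva advance.
Runoff: Austin is ranked above Geneva on 11 ballots, Geneva above Austin on 19.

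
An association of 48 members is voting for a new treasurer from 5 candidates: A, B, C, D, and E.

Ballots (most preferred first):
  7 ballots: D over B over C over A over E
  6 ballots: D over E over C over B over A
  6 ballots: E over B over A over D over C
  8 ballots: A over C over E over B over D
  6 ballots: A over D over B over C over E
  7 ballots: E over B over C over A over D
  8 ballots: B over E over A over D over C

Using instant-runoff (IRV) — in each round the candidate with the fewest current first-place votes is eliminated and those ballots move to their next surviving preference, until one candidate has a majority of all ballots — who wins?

Round 1: A 14, B 8, C 0, D 13, E 13. C eliminated.
Round 2: A 14, B 8, D 13, E 13. B eliminated.
Round 3: A 14, D 13, E 21. D eliminated.
Round 4: A 21, E 27. E has a majority (≥25).

E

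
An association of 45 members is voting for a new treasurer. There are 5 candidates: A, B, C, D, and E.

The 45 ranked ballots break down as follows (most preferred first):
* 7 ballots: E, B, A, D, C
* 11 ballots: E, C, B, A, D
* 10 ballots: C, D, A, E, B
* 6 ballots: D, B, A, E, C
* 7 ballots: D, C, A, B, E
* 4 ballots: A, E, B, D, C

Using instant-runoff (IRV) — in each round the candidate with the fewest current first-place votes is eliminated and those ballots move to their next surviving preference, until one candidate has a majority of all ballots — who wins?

D

Round 1: A 4, B 0, C 10, D 13, E 18. B eliminated.
Round 2: A 4, C 10, D 13, E 18. A eliminated.
Round 3: C 10, D 13, E 22. C eliminated.
Round 4: D 23, E 22. D has a majority (≥23).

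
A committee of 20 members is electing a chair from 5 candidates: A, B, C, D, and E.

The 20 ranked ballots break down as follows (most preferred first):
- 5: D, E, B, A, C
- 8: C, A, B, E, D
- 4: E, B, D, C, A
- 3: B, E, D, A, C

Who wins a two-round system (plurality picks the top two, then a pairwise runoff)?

Round 1 first-place votes: A 0, B 3, C 8, D 5, E 4. C and D advance.
Runoff: C is ranked above D on 8 ballots, D above C on 12.

D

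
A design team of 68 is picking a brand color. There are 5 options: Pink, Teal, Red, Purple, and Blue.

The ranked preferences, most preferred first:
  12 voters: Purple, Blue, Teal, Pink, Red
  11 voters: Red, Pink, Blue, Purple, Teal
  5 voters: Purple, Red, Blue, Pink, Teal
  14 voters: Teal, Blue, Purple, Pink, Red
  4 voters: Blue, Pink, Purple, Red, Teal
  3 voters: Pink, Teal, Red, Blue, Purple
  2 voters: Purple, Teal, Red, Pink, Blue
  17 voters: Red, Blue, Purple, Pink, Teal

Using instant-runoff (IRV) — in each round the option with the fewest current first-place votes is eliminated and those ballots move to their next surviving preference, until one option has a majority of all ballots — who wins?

Round 1: Pink 3, Teal 14, Red 28, Purple 19, Blue 4. Pink eliminated.
Round 2: Teal 17, Red 28, Purple 19, Blue 4. Blue eliminated.
Round 3: Teal 17, Red 28, Purple 23. Teal eliminated.
Round 4: Red 31, Purple 37. Purple has a majority (≥35).

Purple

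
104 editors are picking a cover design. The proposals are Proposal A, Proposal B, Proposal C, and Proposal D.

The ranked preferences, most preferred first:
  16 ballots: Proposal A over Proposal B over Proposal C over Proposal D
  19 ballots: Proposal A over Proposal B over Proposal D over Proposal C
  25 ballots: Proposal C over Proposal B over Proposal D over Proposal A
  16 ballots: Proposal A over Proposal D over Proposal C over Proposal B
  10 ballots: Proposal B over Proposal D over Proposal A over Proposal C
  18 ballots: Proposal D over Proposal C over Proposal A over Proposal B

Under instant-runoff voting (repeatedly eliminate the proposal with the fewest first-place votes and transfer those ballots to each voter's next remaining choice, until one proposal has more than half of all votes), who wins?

Proposal D

Round 1: Proposal A 51, Proposal B 10, Proposal C 25, Proposal D 18. Proposal B eliminated.
Round 2: Proposal A 51, Proposal C 25, Proposal D 28. Proposal C eliminated.
Round 3: Proposal A 51, Proposal D 53. Proposal D has a majority (≥53).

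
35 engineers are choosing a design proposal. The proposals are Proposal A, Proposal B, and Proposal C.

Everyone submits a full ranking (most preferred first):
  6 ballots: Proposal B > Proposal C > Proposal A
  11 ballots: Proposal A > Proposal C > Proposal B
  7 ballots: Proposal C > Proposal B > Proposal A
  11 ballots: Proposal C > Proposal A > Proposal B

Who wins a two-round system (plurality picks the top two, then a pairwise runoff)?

Round 1 first-place votes: Proposal A 11, Proposal B 6, Proposal C 18. Proposal C and Proposal A advance.
Runoff: Proposal C is ranked above Proposal A on 24 ballots, Proposal A above Proposal C on 11.

Proposal C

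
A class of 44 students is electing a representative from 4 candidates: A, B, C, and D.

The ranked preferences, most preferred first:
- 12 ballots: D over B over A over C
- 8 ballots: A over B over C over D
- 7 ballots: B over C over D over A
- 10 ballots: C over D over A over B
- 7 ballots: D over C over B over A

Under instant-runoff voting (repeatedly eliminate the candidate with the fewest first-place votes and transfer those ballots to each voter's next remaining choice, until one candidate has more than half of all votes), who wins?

C

Round 1: A 8, B 7, C 10, D 19. B eliminated.
Round 2: A 8, C 17, D 19. A eliminated.
Round 3: C 25, D 19. C has a majority (≥23).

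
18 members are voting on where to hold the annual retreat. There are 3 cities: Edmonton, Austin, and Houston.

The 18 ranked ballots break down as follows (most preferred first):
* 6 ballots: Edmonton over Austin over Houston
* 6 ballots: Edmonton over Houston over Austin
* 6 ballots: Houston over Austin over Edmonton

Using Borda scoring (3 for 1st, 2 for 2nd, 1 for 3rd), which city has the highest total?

Edmonton

Edmonton: 6×3 + 6×3 + 6×1 = 42
Austin: 6×2 + 6×1 + 6×2 = 30
Houston: 6×1 + 6×2 + 6×3 = 36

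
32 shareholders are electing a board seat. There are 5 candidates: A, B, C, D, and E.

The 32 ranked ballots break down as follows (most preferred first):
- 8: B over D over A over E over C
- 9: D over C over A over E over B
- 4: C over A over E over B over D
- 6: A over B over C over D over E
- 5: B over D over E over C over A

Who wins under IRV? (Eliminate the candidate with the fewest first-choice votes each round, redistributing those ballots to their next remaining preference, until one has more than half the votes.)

A

Round 1: A 6, B 13, C 4, D 9, E 0. E eliminated.
Round 2: A 6, B 13, C 4, D 9. C eliminated.
Round 3: A 10, B 13, D 9. D eliminated.
Round 4: A 19, B 13. A has a majority (≥17).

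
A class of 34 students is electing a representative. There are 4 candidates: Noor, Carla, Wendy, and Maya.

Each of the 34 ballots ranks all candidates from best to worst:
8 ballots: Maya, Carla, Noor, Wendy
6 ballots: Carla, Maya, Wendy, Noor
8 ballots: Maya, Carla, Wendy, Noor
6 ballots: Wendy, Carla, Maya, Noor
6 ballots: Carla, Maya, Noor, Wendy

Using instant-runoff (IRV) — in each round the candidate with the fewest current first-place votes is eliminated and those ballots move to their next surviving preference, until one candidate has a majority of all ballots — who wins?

Round 1: Noor 0, Carla 12, Wendy 6, Maya 16. Noor eliminated.
Round 2: Carla 12, Wendy 6, Maya 16. Wendy eliminated.
Round 3: Carla 18, Maya 16. Carla has a majority (≥18).

Carla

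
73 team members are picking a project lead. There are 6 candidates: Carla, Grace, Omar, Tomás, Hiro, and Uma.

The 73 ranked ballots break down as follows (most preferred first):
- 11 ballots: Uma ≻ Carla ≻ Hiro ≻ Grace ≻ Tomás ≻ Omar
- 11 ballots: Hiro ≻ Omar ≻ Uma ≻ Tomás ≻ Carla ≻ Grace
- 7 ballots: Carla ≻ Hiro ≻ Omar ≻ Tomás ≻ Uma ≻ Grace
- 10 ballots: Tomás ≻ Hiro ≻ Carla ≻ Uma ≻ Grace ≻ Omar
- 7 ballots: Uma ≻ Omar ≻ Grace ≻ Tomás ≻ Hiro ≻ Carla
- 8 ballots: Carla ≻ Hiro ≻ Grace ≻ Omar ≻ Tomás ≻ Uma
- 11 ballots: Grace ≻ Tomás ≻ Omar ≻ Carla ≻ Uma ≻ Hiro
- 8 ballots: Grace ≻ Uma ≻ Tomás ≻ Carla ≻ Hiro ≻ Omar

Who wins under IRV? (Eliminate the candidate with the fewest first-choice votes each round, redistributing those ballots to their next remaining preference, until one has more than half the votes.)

Hiro

Round 1: Carla 15, Grace 19, Omar 0, Tomás 10, Hiro 11, Uma 18. Omar eliminated.
Round 2: Carla 15, Grace 19, Tomás 10, Hiro 11, Uma 18. Tomás eliminated.
Round 3: Carla 15, Grace 19, Hiro 21, Uma 18. Carla eliminated.
Round 4: Grace 19, Hiro 36, Uma 18. Uma eliminated.
Round 5: Grace 26, Hiro 47. Hiro has a majority (≥37).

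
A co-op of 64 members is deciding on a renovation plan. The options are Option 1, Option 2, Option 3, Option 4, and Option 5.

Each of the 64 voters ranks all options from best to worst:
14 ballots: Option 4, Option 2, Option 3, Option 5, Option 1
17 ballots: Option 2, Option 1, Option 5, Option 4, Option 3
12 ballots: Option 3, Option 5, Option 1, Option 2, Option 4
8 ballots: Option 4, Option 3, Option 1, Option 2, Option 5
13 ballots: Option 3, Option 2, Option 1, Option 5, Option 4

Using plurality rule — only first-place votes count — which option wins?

First-place votes: Option 1 0, Option 2 17, Option 3 25, Option 4 22, Option 5 0.

Option 3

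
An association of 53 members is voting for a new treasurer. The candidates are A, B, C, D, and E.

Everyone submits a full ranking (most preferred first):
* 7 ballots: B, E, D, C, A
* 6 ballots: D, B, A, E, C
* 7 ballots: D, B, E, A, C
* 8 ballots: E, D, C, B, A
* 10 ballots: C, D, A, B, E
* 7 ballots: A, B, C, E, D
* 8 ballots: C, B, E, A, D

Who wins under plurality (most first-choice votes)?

C

First-place votes: A 7, B 7, C 18, D 13, E 8.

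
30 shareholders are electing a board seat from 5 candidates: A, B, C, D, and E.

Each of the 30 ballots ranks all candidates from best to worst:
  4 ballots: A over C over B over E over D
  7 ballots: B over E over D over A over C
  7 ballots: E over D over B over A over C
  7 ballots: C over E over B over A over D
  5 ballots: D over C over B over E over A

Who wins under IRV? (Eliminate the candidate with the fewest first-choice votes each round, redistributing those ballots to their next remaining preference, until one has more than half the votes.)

Round 1: A 4, B 7, C 7, D 5, E 7. A eliminated.
Round 2: B 7, C 11, D 5, E 7. D eliminated.
Round 3: B 7, C 16, E 7. C has a majority (≥16).

C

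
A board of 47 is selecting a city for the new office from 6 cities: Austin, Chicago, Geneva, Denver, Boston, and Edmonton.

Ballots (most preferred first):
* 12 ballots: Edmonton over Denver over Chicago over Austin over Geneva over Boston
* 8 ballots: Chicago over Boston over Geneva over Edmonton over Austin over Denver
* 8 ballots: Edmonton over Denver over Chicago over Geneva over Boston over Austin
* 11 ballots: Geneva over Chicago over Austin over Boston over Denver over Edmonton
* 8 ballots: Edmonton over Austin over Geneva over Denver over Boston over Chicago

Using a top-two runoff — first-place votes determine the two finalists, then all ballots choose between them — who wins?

Edmonton

Round 1 first-place votes: Austin 0, Chicago 8, Geneva 11, Denver 0, Boston 0, Edmonton 28. Edmonton and Geneva advance.
Runoff: Edmonton is ranked above Geneva on 28 ballots, Geneva above Edmonton on 19.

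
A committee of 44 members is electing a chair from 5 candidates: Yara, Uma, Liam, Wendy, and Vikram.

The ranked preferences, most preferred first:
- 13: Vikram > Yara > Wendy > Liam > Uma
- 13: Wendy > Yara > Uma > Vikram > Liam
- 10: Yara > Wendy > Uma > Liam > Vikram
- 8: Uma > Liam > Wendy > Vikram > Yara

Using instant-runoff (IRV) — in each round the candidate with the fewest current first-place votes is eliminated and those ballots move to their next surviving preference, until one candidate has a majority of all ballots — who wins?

Wendy

Round 1: Yara 10, Uma 8, Liam 0, Wendy 13, Vikram 13. Liam eliminated.
Round 2: Yara 10, Uma 8, Wendy 13, Vikram 13. Uma eliminated.
Round 3: Yara 10, Wendy 21, Vikram 13. Yara eliminated.
Round 4: Wendy 31, Vikram 13. Wendy has a majority (≥23).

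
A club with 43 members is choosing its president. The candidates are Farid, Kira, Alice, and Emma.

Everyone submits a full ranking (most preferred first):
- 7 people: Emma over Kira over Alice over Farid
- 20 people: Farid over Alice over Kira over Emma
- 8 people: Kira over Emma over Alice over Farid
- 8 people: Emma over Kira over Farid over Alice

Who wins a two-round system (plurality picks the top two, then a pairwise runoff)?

Round 1 first-place votes: Farid 20, Kira 8, Alice 0, Emma 15. Farid and Emma advance.
Runoff: Farid is ranked above Emma on 20 ballots, Emma above Farid on 23.

Emma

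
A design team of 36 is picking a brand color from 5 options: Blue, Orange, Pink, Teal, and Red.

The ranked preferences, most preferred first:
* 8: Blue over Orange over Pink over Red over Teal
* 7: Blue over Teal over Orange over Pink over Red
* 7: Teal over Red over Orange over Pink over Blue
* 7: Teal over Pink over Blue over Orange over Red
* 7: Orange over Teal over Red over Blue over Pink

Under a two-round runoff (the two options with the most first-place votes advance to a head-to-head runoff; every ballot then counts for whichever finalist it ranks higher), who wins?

Round 1 first-place votes: Blue 15, Orange 7, Pink 0, Teal 14, Red 0. Blue and Teal advance.
Runoff: Blue is ranked above Teal on 15 ballots, Teal above Blue on 21.

Teal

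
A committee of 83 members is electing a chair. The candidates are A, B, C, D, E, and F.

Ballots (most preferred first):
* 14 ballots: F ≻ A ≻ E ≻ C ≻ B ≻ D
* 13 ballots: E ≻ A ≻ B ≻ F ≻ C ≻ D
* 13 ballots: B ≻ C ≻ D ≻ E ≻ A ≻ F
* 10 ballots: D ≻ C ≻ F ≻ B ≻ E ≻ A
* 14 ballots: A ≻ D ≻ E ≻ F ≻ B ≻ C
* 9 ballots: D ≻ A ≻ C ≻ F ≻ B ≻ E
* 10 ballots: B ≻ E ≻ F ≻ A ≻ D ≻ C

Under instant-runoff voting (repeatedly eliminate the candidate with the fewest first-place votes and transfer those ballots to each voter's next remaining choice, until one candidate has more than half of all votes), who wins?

A

Round 1: A 14, B 23, C 0, D 19, E 13, F 14. C eliminated.
Round 2: A 14, B 23, D 19, E 13, F 14. E eliminated.
Round 3: A 27, B 23, D 19, F 14. F eliminated.
Round 4: A 41, B 23, D 19. D eliminated.
Round 5: A 50, B 33. A has a majority (≥42).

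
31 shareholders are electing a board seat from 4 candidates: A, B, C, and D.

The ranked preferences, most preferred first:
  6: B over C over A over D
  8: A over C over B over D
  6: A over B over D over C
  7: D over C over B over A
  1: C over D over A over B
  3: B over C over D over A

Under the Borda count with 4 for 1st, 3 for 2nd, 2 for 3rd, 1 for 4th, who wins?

A: 6×2 + 8×4 + 6×4 + 7×1 + 1×2 + 3×1 = 80
B: 6×4 + 8×2 + 6×3 + 7×2 + 1×1 + 3×4 = 85
C: 6×3 + 8×3 + 6×1 + 7×3 + 1×4 + 3×3 = 82
D: 6×1 + 8×1 + 6×2 + 7×4 + 1×3 + 3×2 = 63

B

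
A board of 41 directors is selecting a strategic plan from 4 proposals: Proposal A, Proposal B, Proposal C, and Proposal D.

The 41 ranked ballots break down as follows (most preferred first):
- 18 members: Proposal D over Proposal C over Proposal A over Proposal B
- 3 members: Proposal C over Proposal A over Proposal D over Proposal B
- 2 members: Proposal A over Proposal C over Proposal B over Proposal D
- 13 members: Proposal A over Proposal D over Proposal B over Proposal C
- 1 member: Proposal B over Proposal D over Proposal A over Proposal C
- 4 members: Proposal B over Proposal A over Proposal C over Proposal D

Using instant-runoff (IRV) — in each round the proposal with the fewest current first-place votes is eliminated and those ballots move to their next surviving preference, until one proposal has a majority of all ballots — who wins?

Proposal A

Round 1: Proposal A 15, Proposal B 5, Proposal C 3, Proposal D 18. Proposal C eliminated.
Round 2: Proposal A 18, Proposal B 5, Proposal D 18. Proposal B eliminated.
Round 3: Proposal A 22, Proposal D 19. Proposal A has a majority (≥21).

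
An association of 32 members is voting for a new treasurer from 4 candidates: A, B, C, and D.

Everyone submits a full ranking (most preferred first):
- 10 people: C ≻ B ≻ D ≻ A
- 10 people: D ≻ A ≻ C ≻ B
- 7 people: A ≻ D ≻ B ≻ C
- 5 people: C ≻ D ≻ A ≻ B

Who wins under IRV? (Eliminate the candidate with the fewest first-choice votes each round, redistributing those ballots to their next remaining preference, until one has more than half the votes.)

D

Round 1: A 7, B 0, C 15, D 10. B eliminated.
Round 2: A 7, C 15, D 10. A eliminated.
Round 3: C 15, D 17. D has a majority (≥17).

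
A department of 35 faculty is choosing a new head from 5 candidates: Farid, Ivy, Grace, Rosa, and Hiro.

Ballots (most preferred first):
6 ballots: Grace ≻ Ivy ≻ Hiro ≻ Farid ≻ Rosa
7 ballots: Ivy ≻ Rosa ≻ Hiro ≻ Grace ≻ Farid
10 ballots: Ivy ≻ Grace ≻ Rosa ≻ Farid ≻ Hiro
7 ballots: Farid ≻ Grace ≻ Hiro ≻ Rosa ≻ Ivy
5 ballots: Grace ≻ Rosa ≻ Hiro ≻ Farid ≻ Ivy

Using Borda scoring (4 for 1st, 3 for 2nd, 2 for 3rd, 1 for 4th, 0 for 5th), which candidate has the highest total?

Farid: 6×1 + 7×0 + 10×1 + 7×4 + 5×1 = 49
Ivy: 6×3 + 7×4 + 10×4 + 7×0 + 5×0 = 86
Grace: 6×4 + 7×1 + 10×3 + 7×3 + 5×4 = 102
Rosa: 6×0 + 7×3 + 10×2 + 7×1 + 5×3 = 63
Hiro: 6×2 + 7×2 + 10×0 + 7×2 + 5×2 = 50

Grace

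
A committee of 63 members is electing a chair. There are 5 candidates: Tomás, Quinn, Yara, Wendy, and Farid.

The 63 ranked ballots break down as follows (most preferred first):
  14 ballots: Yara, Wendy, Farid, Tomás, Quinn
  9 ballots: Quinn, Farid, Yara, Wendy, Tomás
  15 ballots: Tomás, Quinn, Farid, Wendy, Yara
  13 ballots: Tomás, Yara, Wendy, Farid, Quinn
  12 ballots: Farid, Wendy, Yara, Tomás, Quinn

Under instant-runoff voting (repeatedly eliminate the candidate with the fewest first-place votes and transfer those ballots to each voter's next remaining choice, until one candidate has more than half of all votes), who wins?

Farid

Round 1: Tomás 28, Quinn 9, Yara 14, Wendy 0, Farid 12. Wendy eliminated.
Round 2: Tomás 28, Quinn 9, Yara 14, Farid 12. Quinn eliminated.
Round 3: Tomás 28, Yara 14, Farid 21. Yara eliminated.
Round 4: Tomás 28, Farid 35. Farid has a majority (≥32).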